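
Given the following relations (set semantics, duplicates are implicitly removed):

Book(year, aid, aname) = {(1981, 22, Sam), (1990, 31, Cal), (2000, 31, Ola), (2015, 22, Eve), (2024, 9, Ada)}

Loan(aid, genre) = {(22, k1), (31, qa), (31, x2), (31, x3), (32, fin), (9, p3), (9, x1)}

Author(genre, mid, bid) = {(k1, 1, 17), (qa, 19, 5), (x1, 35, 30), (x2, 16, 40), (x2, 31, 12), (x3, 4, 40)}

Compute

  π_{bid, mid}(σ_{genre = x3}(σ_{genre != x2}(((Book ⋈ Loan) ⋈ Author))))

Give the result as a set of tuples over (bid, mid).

Book ⋈ Loan (natural join on aid): {(1981, 22, Sam, k1), (1990, 31, Cal, qa), (1990, 31, Cal, x2), (1990, 31, Cal, x3), (2000, 31, Ola, qa), (2000, 31, Ola, x2), (2000, 31, Ola, x3), (2015, 22, Eve, k1), (2024, 9, Ada, p3), (2024, 9, Ada, x1)}
(Book ⋈ Loan) ⋈ Author (natural join on genre): {(1981, 22, Sam, k1, 1, 17), (1990, 31, Cal, qa, 19, 5), (1990, 31, Cal, x2, 16, 40), (1990, 31, Cal, x2, 31, 12), (1990, 31, Cal, x3, 4, 40), (2000, 31, Ola, qa, 19, 5), (2000, 31, Ola, x2, 16, 40), (2000, 31, Ola, x2, 31, 12), (2000, 31, Ola, x3, 4, 40), (2015, 22, Eve, k1, 1, 17), (2024, 9, Ada, x1, 35, 30)}
Selection genre != x2: {(1981, 22, Sam, k1, 1, 17), (1990, 31, Cal, qa, 19, 5), (1990, 31, Cal, x3, 4, 40), (2000, 31, Ola, qa, 19, 5), (2000, 31, Ola, x3, 4, 40), (2015, 22, Eve, k1, 1, 17), (2024, 9, Ada, x1, 35, 30)}
Selection genre = x3: {(1990, 31, Cal, x3, 4, 40), (2000, 31, Ola, x3, 4, 40)}
Keep only column(s) bid, mid (1 duplicate(s) eliminated): {(40, 4)}

{(40, 4)}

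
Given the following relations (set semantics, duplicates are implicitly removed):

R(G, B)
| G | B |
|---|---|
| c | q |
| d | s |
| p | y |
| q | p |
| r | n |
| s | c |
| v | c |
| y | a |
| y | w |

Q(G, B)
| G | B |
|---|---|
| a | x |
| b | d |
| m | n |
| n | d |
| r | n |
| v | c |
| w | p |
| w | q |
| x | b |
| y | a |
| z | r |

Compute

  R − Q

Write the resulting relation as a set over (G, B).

{(c, q), (d, s), (p, y), (q, p), (s, c), (y, w)}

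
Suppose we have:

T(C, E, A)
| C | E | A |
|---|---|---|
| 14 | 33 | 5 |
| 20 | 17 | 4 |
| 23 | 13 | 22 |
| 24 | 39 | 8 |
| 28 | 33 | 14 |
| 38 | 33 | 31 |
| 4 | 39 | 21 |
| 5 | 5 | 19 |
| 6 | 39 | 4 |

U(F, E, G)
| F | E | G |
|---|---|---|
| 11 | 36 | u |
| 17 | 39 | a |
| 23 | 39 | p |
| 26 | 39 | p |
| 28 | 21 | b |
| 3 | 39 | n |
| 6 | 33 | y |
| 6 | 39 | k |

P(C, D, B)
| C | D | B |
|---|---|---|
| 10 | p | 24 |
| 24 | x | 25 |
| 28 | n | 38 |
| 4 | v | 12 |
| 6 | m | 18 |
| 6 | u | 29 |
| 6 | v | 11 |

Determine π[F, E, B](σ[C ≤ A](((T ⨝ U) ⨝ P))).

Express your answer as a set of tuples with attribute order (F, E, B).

Natural join on E: {(14, 33, 5, 6, y), (24, 39, 8, 17, a), (24, 39, 8, 23, p), (24, 39, 8, 26, p), (24, 39, 8, 3, n), (24, 39, 8, 6, k), (28, 33, 14, 6, y), (38, 33, 31, 6, y), (4, 39, 21, 17, a), (4, 39, 21, 23, p), (4, 39, 21, 26, p), (4, 39, 21, 3, n), (4, 39, 21, 6, k), (6, 39, 4, 17, a), (6, 39, 4, 23, p), (6, 39, 4, 26, p), (6, 39, 4, 3, n), (6, 39, 4, 6, k)}
Natural join on C: {(24, 39, 8, 17, a, x, 25), (24, 39, 8, 23, p, x, 25), (24, 39, 8, 26, p, x, 25), (24, 39, 8, 3, n, x, 25), (24, 39, 8, 6, k, x, 25), (28, 33, 14, 6, y, n, 38), (4, 39, 21, 17, a, v, 12), (4, 39, 21, 23, p, v, 12), (4, 39, 21, 26, p, v, 12), (4, 39, 21, 3, n, v, 12), (4, 39, 21, 6, k, v, 12), (6, 39, 4, 17, a, m, 18), (6, 39, 4, 17, a, u, 29), (6, 39, 4, 17, a, v, 11), (6, 39, 4, 23, p, m, 18), (6, 39, 4, 23, p, u, 29), (6, 39, 4, 23, p, v, 11), (6, 39, 4, 26, p, m, 18), (6, 39, 4, 26, p, u, 29), (6, 39, 4, 26, p, v, 11), (6, 39, 4, 3, n, m, 18), (6, 39, 4, 3, n, u, 29), (6, 39, 4, 3, n, v, 11), (6, 39, 4, 6, k, m, 18), (6, 39, 4, 6, k, u, 29), (6, 39, 4, 6, k, v, 11)}
Filtering on C ≤ A leaves {(4, 39, 21, 17, a, v, 12), (4, 39, 21, 23, p, v, 12), (4, 39, 21, 26, p, v, 12), (4, 39, 21, 3, n, v, 12), (4, 39, 21, 6, k, v, 12)}.
π[F, E, B]: project onto (F, E, B) → {(17, 39, 12), (23, 39, 12), (26, 39, 12), (3, 39, 12), (6, 39, 12)}

{(17, 39, 12), (23, 39, 12), (26, 39, 12), (3, 39, 12), (6, 39, 12)}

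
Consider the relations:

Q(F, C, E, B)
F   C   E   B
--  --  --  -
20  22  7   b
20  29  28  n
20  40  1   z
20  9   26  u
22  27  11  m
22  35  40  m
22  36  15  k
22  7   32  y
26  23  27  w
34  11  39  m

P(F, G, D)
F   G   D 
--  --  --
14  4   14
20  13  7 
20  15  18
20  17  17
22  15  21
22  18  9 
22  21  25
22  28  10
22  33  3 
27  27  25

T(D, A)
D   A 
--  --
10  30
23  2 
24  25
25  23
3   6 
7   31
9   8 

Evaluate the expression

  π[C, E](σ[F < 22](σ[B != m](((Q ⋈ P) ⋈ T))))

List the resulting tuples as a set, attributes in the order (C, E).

{(22, 7), (29, 28), (40, 1), (9, 26)}

Q ⋈ P (natural join on F): {(20, 22, 7, b, 13, 7), (20, 22, 7, b, 15, 18), (20, 22, 7, b, 17, 17), (20, 29, 28, n, 13, 7), (20, 29, 28, n, 15, 18), (20, 29, 28, n, 17, 17), (20, 40, 1, z, 13, 7), (20, 40, 1, z, 15, 18), (20, 40, 1, z, 17, 17), (20, 9, 26, u, 13, 7), (20, 9, 26, u, 15, 18), (20, 9, 26, u, 17, 17), (22, 27, 11, m, 15, 21), (22, 27, 11, m, 18, 9), (22, 27, 11, m, 21, 25), (22, 27, 11, m, 28, 10), (22, 27, 11, m, 33, 3), (22, 35, 40, m, 15, 21), (22, 35, 40, m, 18, 9), (22, 35, 40, m, 21, 25), (22, 35, 40, m, 28, 10), (22, 35, 40, m, 33, 3), (22, 36, 15, k, 15, 21), (22, 36, 15, k, 18, 9), (22, 36, 15, k, 21, 25), (22, 36, 15, k, 28, 10), (22, 36, 15, k, 33, 3), (22, 7, 32, y, 15, 21), (22, 7, 32, y, 18, 9), (22, 7, 32, y, 21, 25), (22, 7, 32, y, 28, 10), (22, 7, 32, y, 33, 3)}
(Q ⋈ P) ⋈ T (natural join on D): {(20, 22, 7, b, 13, 7, 31), (20, 29, 28, n, 13, 7, 31), (20, 40, 1, z, 13, 7, 31), (20, 9, 26, u, 13, 7, 31), (22, 27, 11, m, 18, 9, 8), (22, 27, 11, m, 21, 25, 23), (22, 27, 11, m, 28, 10, 30), (22, 27, 11, m, 33, 3, 6), (22, 35, 40, m, 18, 9, 8), (22, 35, 40, m, 21, 25, 23), (22, 35, 40, m, 28, 10, 30), (22, 35, 40, m, 33, 3, 6), (22, 36, 15, k, 18, 9, 8), (22, 36, 15, k, 21, 25, 23), (22, 36, 15, k, 28, 10, 30), (22, 36, 15, k, 33, 3, 6), (22, 7, 32, y, 18, 9, 8), (22, 7, 32, y, 21, 25, 23), (22, 7, 32, y, 28, 10, 30), (22, 7, 32, y, 33, 3, 6)}
σ[B != m]: keep tuples satisfying B != m → {(20, 22, 7, b, 13, 7, 31), (20, 29, 28, n, 13, 7, 31), (20, 40, 1, z, 13, 7, 31), (20, 9, 26, u, 13, 7, 31), (22, 36, 15, k, 18, 9, 8), (22, 36, 15, k, 21, 25, 23), (22, 36, 15, k, 28, 10, 30), (22, 36, 15, k, 33, 3, 6), (22, 7, 32, y, 18, 9, 8), (22, 7, 32, y, 21, 25, 23), (22, 7, 32, y, 28, 10, 30), (22, 7, 32, y, 33, 3, 6)}
σ[F < 22]: keep tuples satisfying F < 22 → {(20, 22, 7, b, 13, 7, 31), (20, 29, 28, n, 13, 7, 31), (20, 40, 1, z, 13, 7, 31), (20, 9, 26, u, 13, 7, 31)}
π_{C, E} gives {(22, 7), (29, 28), (40, 1), (9, 26)}.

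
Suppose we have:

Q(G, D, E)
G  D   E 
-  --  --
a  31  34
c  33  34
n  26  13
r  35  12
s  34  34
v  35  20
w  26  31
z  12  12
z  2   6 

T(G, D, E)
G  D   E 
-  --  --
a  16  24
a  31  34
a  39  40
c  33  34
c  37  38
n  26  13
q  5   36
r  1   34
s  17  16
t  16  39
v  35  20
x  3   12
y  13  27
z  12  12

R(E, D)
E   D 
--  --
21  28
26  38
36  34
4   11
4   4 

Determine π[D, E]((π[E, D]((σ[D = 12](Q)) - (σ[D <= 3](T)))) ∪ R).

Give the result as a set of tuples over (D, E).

Apply σ_{D = 12}; surviving tuples: {(z, 12, 12)}
Apply σ_{D <= 3}; surviving tuples: {(r, 1, 34), (x, 3, 12)}
Difference: {(z, 12, 12)} with {(r, 1, 34), (x, 3, 12)} → {(z, 12, 12)}
π_{E, D} gives {(12, 12)}.
Union: {(12, 12)} with {(21, 28), (26, 38), (36, 34), (4, 11), (4, 4)} → {(12, 12), (21, 28), (26, 38), (36, 34), (4, 11), (4, 4)}
π_{D, E} gives {(11, 4), (12, 12), (28, 21), (34, 36), (38, 26), (4, 4)}.

{(11, 4), (12, 12), (28, 21), (34, 36), (38, 26), (4, 4)}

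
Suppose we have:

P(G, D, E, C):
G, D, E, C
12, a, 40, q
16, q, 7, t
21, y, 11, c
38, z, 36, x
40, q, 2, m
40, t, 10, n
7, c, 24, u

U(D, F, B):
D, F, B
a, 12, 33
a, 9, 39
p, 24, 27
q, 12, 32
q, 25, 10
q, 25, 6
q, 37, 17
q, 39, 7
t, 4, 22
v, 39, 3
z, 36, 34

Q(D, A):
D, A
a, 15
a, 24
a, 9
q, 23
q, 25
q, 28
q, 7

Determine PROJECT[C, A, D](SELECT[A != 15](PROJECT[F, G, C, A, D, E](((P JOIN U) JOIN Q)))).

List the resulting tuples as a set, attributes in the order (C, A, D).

{(m, 23, q), (m, 25, q), (m, 28, q), (m, 7, q), (q, 24, a), (q, 9, a), (t, 23, q), (t, 25, q), (t, 28, q), (t, 7, q)}

P ⋈ U (natural join on D): {(12, a, 40, q, 12, 33), (12, a, 40, q, 9, 39), (16, q, 7, t, 12, 32), (16, q, 7, t, 25, 10), (16, q, 7, t, 25, 6), (16, q, 7, t, 37, 17), (16, q, 7, t, 39, 7), (38, z, 36, x, 36, 34), (40, q, 2, m, 12, 32), (40, q, 2, m, 25, 10), (40, q, 2, m, 25, 6), (40, q, 2, m, 37, 17), (40, q, 2, m, 39, 7), (40, t, 10, n, 4, 22)}
(P JOIN U) ⋈ Q (natural join on D): {(12, a, 40, q, 12, 33, 15), (12, a, 40, q, 12, 33, 24), (12, a, 40, q, 12, 33, 9), (12, a, 40, q, 9, 39, 15), (12, a, 40, q, 9, 39, 24), (12, a, 40, q, 9, 39, 9), (16, q, 7, t, 12, 32, 23), (16, q, 7, t, 12, 32, 25), (16, q, 7, t, 12, 32, 28), (16, q, 7, t, 12, 32, 7), (16, q, 7, t, 25, 10, 23), (16, q, 7, t, 25, 10, 25), (16, q, 7, t, 25, 10, 28), (16, q, 7, t, 25, 10, 7), (16, q, 7, t, 25, 6, 23), (16, q, 7, t, 25, 6, 25), (16, q, 7, t, 25, 6, 28), (16, q, 7, t, 25, 6, 7), (16, q, 7, t, 37, 17, 23), (16, q, 7, t, 37, 17, 25), (16, q, 7, t, 37, 17, 28), (16, q, 7, t, 37, 17, 7), (16, q, 7, t, 39, 7, 23), (16, q, 7, t, 39, 7, 25), (16, q, 7, t, 39, 7, 28), (16, q, 7, t, 39, 7, 7), (40, q, 2, m, 12, 32, 23), (40, q, 2, m, 12, 32, 25), (40, q, 2, m, 12, 32, 28), (40, q, 2, m, 12, 32, 7), (40, q, 2, m, 25, 10, 23), (40, q, 2, m, 25, 10, 25), (40, q, 2, m, 25, 10, 28), (40, q, 2, m, 25, 10, 7), (40, q, 2, m, 25, 6, 23), (40, q, 2, m, 25, 6, 25), (40, q, 2, m, 25, 6, 28), (40, q, 2, m, 25, 6, 7), (40, q, 2, m, 37, 17, 23), (40, q, 2, m, 37, 17, 25), (40, q, 2, m, 37, 17, 28), (40, q, 2, m, 37, 17, 7), (40, q, 2, m, 39, 7, 23), (40, q, 2, m, 39, 7, 25), (40, q, 2, m, 39, 7, 28), (40, q, 2, m, 39, 7, 7)}
π[F, G, C, A, D, E]: project onto (F, G, C, A, D, E) (8 duplicate(s) eliminated) → {(12, 12, q, 15, a, 40), (12, 12, q, 24, a, 40), (12, 12, q, 9, a, 40), (12, 16, t, 23, q, 7), (12, 16, t, 25, q, 7), (12, 16, t, 28, q, 7), (12, 16, t, 7, q, 7), (12, 40, m, 23, q, 2), (12, 40, m, 25, q, 2), (12, 40, m, 28, q, 2), (12, 40, m, 7, q, 2), (25, 16, t, 23, q, 7), (25, 16, t, 25, q, 7), (25, 16, t, 28, q, 7), (25, 16, t, 7, q, 7), (25, 40, m, 23, q, 2), (25, 40, m, 25, q, 2), (25, 40, m, 28, q, 2), (25, 40, m, 7, q, 2), (37, 16, t, 23, q, 7), (37, 16, t, 25, q, 7), (37, 16, t, 28, q, 7), (37, 16, t, 7, q, 7), (37, 40, m, 23, q, 2), (37, 40, m, 25, q, 2), (37, 40, m, 28, q, 2), (37, 40, m, 7, q, 2), (39, 16, t, 23, q, 7), (39, 16, t, 25, q, 7), (39, 16, t, 28, q, 7), (39, 16, t, 7, q, 7), (39, 40, m, 23, q, 2), (39, 40, m, 25, q, 2), (39, 40, m, 28, q, 2), (39, 40, m, 7, q, 2), (9, 12, q, 15, a, 40), (9, 12, q, 24, a, 40), (9, 12, q, 9, a, 40)}
Apply σ_{A != 15}; surviving tuples: {(12, 12, q, 24, a, 40), (12, 12, q, 9, a, 40), (12, 16, t, 23, q, 7), (12, 16, t, 25, q, 7), (12, 16, t, 28, q, 7), (12, 16, t, 7, q, 7), (12, 40, m, 23, q, 2), (12, 40, m, 25, q, 2), (12, 40, m, 28, q, 2), (12, 40, m, 7, q, 2), (25, 16, t, 23, q, 7), (25, 16, t, 25, q, 7), (25, 16, t, 28, q, 7), (25, 16, t, 7, q, 7), (25, 40, m, 23, q, 2), (25, 40, m, 25, q, 2), (25, 40, m, 28, q, 2), (25, 40, m, 7, q, 2), (37, 16, t, 23, q, 7), (37, 16, t, 25, q, 7), (37, 16, t, 28, q, 7), (37, 16, t, 7, q, 7), (37, 40, m, 23, q, 2), (37, 40, m, 25, q, 2), (37, 40, m, 28, q, 2), (37, 40, m, 7, q, 2), (39, 16, t, 23, q, 7), (39, 16, t, 25, q, 7), (39, 16, t, 28, q, 7), (39, 16, t, 7, q, 7), (39, 40, m, 23, q, 2), (39, 40, m, 25, q, 2), (39, 40, m, 28, q, 2), (39, 40, m, 7, q, 2), (9, 12, q, 24, a, 40), (9, 12, q, 9, a, 40)}
π[C, A, D]: project onto (C, A, D) (26 duplicate(s) eliminated) → {(m, 23, q), (m, 25, q), (m, 28, q), (m, 7, q), (q, 24, a), (q, 9, a), (t, 23, q), (t, 25, q), (t, 28, q), (t, 7, q)}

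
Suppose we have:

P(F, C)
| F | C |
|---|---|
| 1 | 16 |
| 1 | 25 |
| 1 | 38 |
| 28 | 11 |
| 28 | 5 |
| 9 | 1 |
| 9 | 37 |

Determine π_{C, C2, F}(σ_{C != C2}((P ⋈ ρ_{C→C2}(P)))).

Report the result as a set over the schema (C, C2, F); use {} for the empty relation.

{(1, 37, 9), (11, 5, 28), (16, 25, 1), (16, 38, 1), (25, 16, 1), (25, 38, 1), (37, 1, 9), (38, 16, 1), (38, 25, 1), (5, 11, 28)}

ρ[C→C2]: schema becomes (F, C2); tuples unchanged.
Natural join on F: {(1, 16, 16), (1, 16, 25), (1, 16, 38), (1, 25, 16), (1, 25, 25), (1, 25, 38), (1, 38, 16), (1, 38, 25), (1, 38, 38), (28, 11, 11), (28, 11, 5), (28, 5, 11), (28, 5, 5), (9, 1, 1), (9, 1, 37), (9, 37, 1), (9, 37, 37)}
Selection C != C2: {(1, 16, 25), (1, 16, 38), (1, 25, 16), (1, 25, 38), (1, 38, 16), (1, 38, 25), (28, 11, 5), (28, 5, 11), (9, 1, 37), (9, 37, 1)}
π_{C, C2, F} gives {(1, 37, 9), (11, 5, 28), (16, 25, 1), (16, 38, 1), (25, 16, 1), (25, 38, 1), (37, 1, 9), (38, 16, 1), (38, 25, 1), (5, 11, 28)}.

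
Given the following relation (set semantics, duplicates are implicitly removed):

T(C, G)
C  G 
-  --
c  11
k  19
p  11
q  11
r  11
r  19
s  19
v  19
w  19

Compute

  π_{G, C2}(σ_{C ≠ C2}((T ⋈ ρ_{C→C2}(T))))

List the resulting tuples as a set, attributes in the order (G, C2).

{(11, c), (11, p), (11, q), (11, r), (19, k), (19, r), (19, s), (19, v), (19, w)}

ρ[C→C2]: schema becomes (C2, G); tuples unchanged.
Natural join on G: {(c, 11, c), (c, 11, p), (c, 11, q), (c, 11, r), (k, 19, k), (k, 19, r), (k, 19, s), (k, 19, v), (k, 19, w), (p, 11, c), (p, 11, p), (p, 11, q), (p, 11, r), (q, 11, c), (q, 11, p), (q, 11, q), (q, 11, r), (r, 11, c), (r, 11, p), (r, 11, q), (r, 11, r), (r, 19, k), (r, 19, r), (r, 19, s), (r, 19, v), (r, 19, w), (s, 19, k), (s, 19, r), (s, 19, s), (s, 19, v), (s, 19, w), (v, 19, k), (v, 19, r), (v, 19, s), (v, 19, v), (v, 19, w), (w, 19, k), (w, 19, r), (w, 19, s), (w, 19, v), (w, 19, w)}
Apply σ_{C ≠ C2}; surviving tuples: {(c, 11, p), (c, 11, q), (c, 11, r), (k, 19, r), (k, 19, s), (k, 19, v), (k, 19, w), (p, 11, c), (p, 11, q), (p, 11, r), (q, 11, c), (q, 11, p), (q, 11, r), (r, 11, c), (r, 11, p), (r, 11, q), (r, 19, k), (r, 19, s), (r, 19, v), (r, 19, w), (s, 19, k), (s, 19, r), (s, 19, v), (s, 19, w), (v, 19, k), (v, 19, r), (v, 19, s), (v, 19, w), (w, 19, k), (w, 19, r), (w, 19, s), (w, 19, v)}
π_{G, C2} gives {(11, c), (11, p), (11, q), (11, r), (19, k), (19, r), (19, s), (19, v), (19, w)} (23 duplicate(s) eliminated).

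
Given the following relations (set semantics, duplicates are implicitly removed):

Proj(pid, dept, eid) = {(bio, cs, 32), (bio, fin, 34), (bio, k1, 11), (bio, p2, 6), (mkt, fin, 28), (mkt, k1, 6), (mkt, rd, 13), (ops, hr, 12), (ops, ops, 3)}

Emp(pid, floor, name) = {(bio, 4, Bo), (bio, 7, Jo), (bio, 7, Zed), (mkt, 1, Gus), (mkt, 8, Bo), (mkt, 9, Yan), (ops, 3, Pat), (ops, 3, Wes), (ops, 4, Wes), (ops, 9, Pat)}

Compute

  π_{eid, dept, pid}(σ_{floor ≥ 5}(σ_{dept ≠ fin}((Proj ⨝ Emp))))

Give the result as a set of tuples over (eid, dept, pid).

Natural join on pid: {(bio, cs, 32, 4, Bo), (bio, cs, 32, 7, Jo), (bio, cs, 32, 7, Zed), (bio, fin, 34, 4, Bo), (bio, fin, 34, 7, Jo), (bio, fin, 34, 7, Zed), (bio, k1, 11, 4, Bo), (bio, k1, 11, 7, Jo), (bio, k1, 11, 7, Zed), (bio, p2, 6, 4, Bo), (bio, p2, 6, 7, Jo), (bio, p2, 6, 7, Zed), (mkt, fin, 28, 1, Gus), (mkt, fin, 28, 8, Bo), (mkt, fin, 28, 9, Yan), (mkt, k1, 6, 1, Gus), (mkt, k1, 6, 8, Bo), (mkt, k1, 6, 9, Yan), (mkt, rd, 13, 1, Gus), (mkt, rd, 13, 8, Bo), (mkt, rd, 13, 9, Yan), (ops, hr, 12, 3, Pat), (ops, hr, 12, 3, Wes), (ops, hr, 12, 4, Wes), (ops, hr, 12, 9, Pat), (ops, ops, 3, 3, Pat), (ops, ops, 3, 3, Wes), (ops, ops, 3, 4, Wes), (ops, ops, 3, 9, Pat)}
Apply σ_{dept ≠ fin}; surviving tuples: {(bio, cs, 32, 4, Bo), (bio, cs, 32, 7, Jo), (bio, cs, 32, 7, Zed), (bio, k1, 11, 4, Bo), (bio, k1, 11, 7, Jo), (bio, k1, 11, 7, Zed), (bio, p2, 6, 4, Bo), (bio, p2, 6, 7, Jo), (bio, p2, 6, 7, Zed), (mkt, k1, 6, 1, Gus), (mkt, k1, 6, 8, Bo), (mkt, k1, 6, 9, Yan), (mkt, rd, 13, 1, Gus), (mkt, rd, 13, 8, Bo), (mkt, rd, 13, 9, Yan), (ops, hr, 12, 3, Pat), (ops, hr, 12, 3, Wes), (ops, hr, 12, 4, Wes), (ops, hr, 12, 9, Pat), (ops, ops, 3, 3, Pat), (ops, ops, 3, 3, Wes), (ops, ops, 3, 4, Wes), (ops, ops, 3, 9, Pat)}
Apply σ_{floor ≥ 5}; surviving tuples: {(bio, cs, 32, 7, Jo), (bio, cs, 32, 7, Zed), (bio, k1, 11, 7, Jo), (bio, k1, 11, 7, Zed), (bio, p2, 6, 7, Jo), (bio, p2, 6, 7, Zed), (mkt, k1, 6, 8, Bo), (mkt, k1, 6, 9, Yan), (mkt, rd, 13, 8, Bo), (mkt, rd, 13, 9, Yan), (ops, hr, 12, 9, Pat), (ops, ops, 3, 9, Pat)}
π[eid, dept, pid]: project onto (eid, dept, pid) (5 duplicate(s) eliminated) → {(11, k1, bio), (12, hr, ops), (13, rd, mkt), (3, ops, ops), (32, cs, bio), (6, k1, mkt), (6, p2, bio)}

{(11, k1, bio), (12, hr, ops), (13, rd, mkt), (3, ops, ops), (32, cs, bio), (6, k1, mkt), (6, p2, bio)}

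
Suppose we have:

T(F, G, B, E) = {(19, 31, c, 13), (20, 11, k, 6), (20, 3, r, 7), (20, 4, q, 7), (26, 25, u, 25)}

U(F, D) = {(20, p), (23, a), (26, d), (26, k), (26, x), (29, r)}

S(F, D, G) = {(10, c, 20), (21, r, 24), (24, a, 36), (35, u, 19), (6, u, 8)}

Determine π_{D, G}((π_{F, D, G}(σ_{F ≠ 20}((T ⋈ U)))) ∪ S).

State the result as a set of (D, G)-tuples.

{(a, 36), (c, 20), (d, 25), (k, 25), (r, 24), (u, 19), (u, 8), (x, 25)}

Natural join on F: {(20, 11, k, 6, p), (20, 3, r, 7, p), (20, 4, q, 7, p), (26, 25, u, 25, d), (26, 25, u, 25, k), (26, 25, u, 25, x)}
Selection F ≠ 20: {(26, 25, u, 25, d), (26, 25, u, 25, k), (26, 25, u, 25, x)}
π_{F, D, G} gives {(26, d, 25), (26, k, 25), (26, x, 25)}.
Union: {(26, d, 25), (26, k, 25), (26, x, 25)} with {(10, c, 20), (21, r, 24), (24, a, 36), (35, u, 19), (6, u, 8)} → {(10, c, 20), (21, r, 24), (24, a, 36), (26, d, 25), (26, k, 25), (26, x, 25), (35, u, 19), (6, u, 8)}
π_{D, G} gives {(a, 36), (c, 20), (d, 25), (k, 25), (r, 24), (u, 19), (u, 8), (x, 25)}.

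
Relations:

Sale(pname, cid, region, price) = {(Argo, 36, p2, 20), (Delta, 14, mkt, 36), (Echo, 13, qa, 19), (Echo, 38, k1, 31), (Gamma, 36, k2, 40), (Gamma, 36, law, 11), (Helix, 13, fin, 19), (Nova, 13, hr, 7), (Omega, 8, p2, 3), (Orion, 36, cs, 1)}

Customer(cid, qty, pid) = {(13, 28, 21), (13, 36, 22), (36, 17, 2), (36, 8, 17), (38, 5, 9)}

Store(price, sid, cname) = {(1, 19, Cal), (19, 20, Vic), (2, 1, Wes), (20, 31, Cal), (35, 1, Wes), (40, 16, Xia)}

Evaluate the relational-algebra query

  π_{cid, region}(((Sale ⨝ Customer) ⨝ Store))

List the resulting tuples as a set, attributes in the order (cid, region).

{(13, fin), (13, qa), (36, cs), (36, k2), (36, p2)}

Sale ⋈ Customer (natural join on cid): {(Argo, 36, p2, 20, 17, 2), (Argo, 36, p2, 20, 8, 17), (Echo, 13, qa, 19, 28, 21), (Echo, 13, qa, 19, 36, 22), (Echo, 38, k1, 31, 5, 9), (Gamma, 36, k2, 40, 17, 2), (Gamma, 36, k2, 40, 8, 17), (Gamma, 36, law, 11, 17, 2), (Gamma, 36, law, 11, 8, 17), (Helix, 13, fin, 19, 28, 21), (Helix, 13, fin, 19, 36, 22), (Nova, 13, hr, 7, 28, 21), (Nova, 13, hr, 7, 36, 22), (Orion, 36, cs, 1, 17, 2), (Orion, 36, cs, 1, 8, 17)}
(Sale ⨝ Customer) ⋈ Store (natural join on price): {(Argo, 36, p2, 20, 17, 2, 31, Cal), (Argo, 36, p2, 20, 8, 17, 31, Cal), (Echo, 13, qa, 19, 28, 21, 20, Vic), (Echo, 13, qa, 19, 36, 22, 20, Vic), (Gamma, 36, k2, 40, 17, 2, 16, Xia), (Gamma, 36, k2, 40, 8, 17, 16, Xia), (Helix, 13, fin, 19, 28, 21, 20, Vic), (Helix, 13, fin, 19, 36, 22, 20, Vic), (Orion, 36, cs, 1, 17, 2, 19, Cal), (Orion, 36, cs, 1, 8, 17, 19, Cal)}
Keep only column(s) cid, region (5 duplicate(s) eliminated): {(13, fin), (13, qa), (36, cs), (36, k2), (36, p2)}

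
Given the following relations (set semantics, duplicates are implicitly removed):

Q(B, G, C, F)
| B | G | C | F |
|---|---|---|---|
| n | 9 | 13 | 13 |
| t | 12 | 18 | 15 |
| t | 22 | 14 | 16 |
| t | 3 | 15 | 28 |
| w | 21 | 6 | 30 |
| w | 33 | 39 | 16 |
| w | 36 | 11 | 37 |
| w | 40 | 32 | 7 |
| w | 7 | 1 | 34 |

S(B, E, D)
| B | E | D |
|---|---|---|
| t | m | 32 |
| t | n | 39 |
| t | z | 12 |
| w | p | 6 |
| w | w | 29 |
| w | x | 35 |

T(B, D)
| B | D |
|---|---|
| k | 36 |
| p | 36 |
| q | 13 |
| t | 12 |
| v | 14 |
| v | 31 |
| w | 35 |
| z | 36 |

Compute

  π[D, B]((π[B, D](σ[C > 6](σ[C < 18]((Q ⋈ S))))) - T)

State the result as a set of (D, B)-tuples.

Natural join on B: {(t, 12, 18, 15, m, 32), (t, 12, 18, 15, n, 39), (t, 12, 18, 15, z, 12), (t, 22, 14, 16, m, 32), (t, 22, 14, 16, n, 39), (t, 22, 14, 16, z, 12), (t, 3, 15, 28, m, 32), (t, 3, 15, 28, n, 39), (t, 3, 15, 28, z, 12), (w, 21, 6, 30, p, 6), (w, 21, 6, 30, w, 29), (w, 21, 6, 30, x, 35), (w, 33, 39, 16, p, 6), (w, 33, 39, 16, w, 29), (w, 33, 39, 16, x, 35), (w, 36, 11, 37, p, 6), (w, 36, 11, 37, w, 29), (w, 36, 11, 37, x, 35), (w, 40, 32, 7, p, 6), (w, 40, 32, 7, w, 29), (w, 40, 32, 7, x, 35), (w, 7, 1, 34, p, 6), (w, 7, 1, 34, w, 29), (w, 7, 1, 34, x, 35)}
Apply σ_{C < 18}; surviving tuples: {(t, 22, 14, 16, m, 32), (t, 22, 14, 16, n, 39), (t, 22, 14, 16, z, 12), (t, 3, 15, 28, m, 32), (t, 3, 15, 28, n, 39), (t, 3, 15, 28, z, 12), (w, 21, 6, 30, p, 6), (w, 21, 6, 30, w, 29), (w, 21, 6, 30, x, 35), (w, 36, 11, 37, p, 6), (w, 36, 11, 37, w, 29), (w, 36, 11, 37, x, 35), (w, 7, 1, 34, p, 6), (w, 7, 1, 34, w, 29), (w, 7, 1, 34, x, 35)}
Apply σ_{C > 6}; surviving tuples: {(t, 22, 14, 16, m, 32), (t, 22, 14, 16, n, 39), (t, 22, 14, 16, z, 12), (t, 3, 15, 28, m, 32), (t, 3, 15, 28, n, 39), (t, 3, 15, 28, z, 12), (w, 36, 11, 37, p, 6), (w, 36, 11, 37, w, 29), (w, 36, 11, 37, x, 35)}
π[B, D]: project onto (B, D) (3 duplicate(s) eliminated) → {(t, 12), (t, 32), (t, 39), (w, 29), (w, 35), (w, 6)}
Difference: {(t, 12), (t, 32), (t, 39), (w, 29), (w, 35), (w, 6)} with {(k, 36), (p, 36), (q, 13), (t, 12), (v, 14), (v, 31), (w, 35), (z, 36)} → {(t, 32), (t, 39), (w, 29), (w, 6)}
π[D, B]: project onto (D, B) → {(29, w), (32, t), (39, t), (6, w)}

{(29, w), (32, t), (39, t), (6, w)}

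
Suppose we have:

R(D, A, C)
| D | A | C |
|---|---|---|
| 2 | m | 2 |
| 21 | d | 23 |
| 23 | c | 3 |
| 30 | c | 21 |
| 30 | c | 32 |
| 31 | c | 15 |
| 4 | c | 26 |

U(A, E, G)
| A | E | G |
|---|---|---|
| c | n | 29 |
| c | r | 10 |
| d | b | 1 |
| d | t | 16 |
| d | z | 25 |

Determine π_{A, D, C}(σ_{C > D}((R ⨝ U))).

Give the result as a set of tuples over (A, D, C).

Natural join on A: {(21, d, 23, b, 1), (21, d, 23, t, 16), (21, d, 23, z, 25), (23, c, 3, n, 29), (23, c, 3, r, 10), (30, c, 21, n, 29), (30, c, 21, r, 10), (30, c, 32, n, 29), (30, c, 32, r, 10), (31, c, 15, n, 29), (31, c, 15, r, 10), (4, c, 26, n, 29), (4, c, 26, r, 10)}
Apply σ_{C > D}; surviving tuples: {(21, d, 23, b, 1), (21, d, 23, t, 16), (21, d, 23, z, 25), (30, c, 32, n, 29), (30, c, 32, r, 10), (4, c, 26, n, 29), (4, c, 26, r, 10)}
π[A, D, C]: project onto (A, D, C) (4 duplicate(s) eliminated) → {(c, 30, 32), (c, 4, 26), (d, 21, 23)}

{(c, 30, 32), (c, 4, 26), (d, 21, 23)}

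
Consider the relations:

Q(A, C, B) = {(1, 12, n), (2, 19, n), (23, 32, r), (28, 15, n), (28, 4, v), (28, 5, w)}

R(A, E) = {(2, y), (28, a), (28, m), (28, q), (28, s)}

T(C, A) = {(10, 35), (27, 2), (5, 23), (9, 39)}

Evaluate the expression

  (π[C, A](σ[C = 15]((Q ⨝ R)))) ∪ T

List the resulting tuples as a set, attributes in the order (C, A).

Q ⋈ R (natural join on A): {(2, 19, n, y), (28, 15, n, a), (28, 15, n, m), (28, 15, n, q), (28, 15, n, s), (28, 4, v, a), (28, 4, v, m), (28, 4, v, q), (28, 4, v, s), (28, 5, w, a), (28, 5, w, m), (28, 5, w, q), (28, 5, w, s)}
Apply σ_{C = 15}; surviving tuples: {(28, 15, n, a), (28, 15, n, m), (28, 15, n, q), (28, 15, n, s)}
Projecting to C, A (3 duplicate(s) eliminated): {(15, 28)}
Union: {(15, 28)} with {(10, 35), (27, 2), (5, 23), (9, 39)} → {(10, 35), (15, 28), (27, 2), (5, 23), (9, 39)}

{(10, 35), (15, 28), (27, 2), (5, 23), (9, 39)}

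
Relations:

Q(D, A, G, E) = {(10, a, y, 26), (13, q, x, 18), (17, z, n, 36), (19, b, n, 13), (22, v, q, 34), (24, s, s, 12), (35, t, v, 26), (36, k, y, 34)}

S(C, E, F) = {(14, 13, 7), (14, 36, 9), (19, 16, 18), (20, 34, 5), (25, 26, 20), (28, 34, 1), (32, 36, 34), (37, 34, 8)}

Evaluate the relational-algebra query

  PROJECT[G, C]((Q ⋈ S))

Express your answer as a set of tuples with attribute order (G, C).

{(n, 14), (n, 32), (q, 20), (q, 28), (q, 37), (v, 25), (y, 20), (y, 25), (y, 28), (y, 37)}

Joining Q and S on E yields {(10, a, y, 26, 25, 20), (17, z, n, 36, 14, 9), (17, z, n, 36, 32, 34), (19, b, n, 13, 14, 7), (22, v, q, 34, 20, 5), (22, v, q, 34, 28, 1), (22, v, q, 34, 37, 8), (35, t, v, 26, 25, 20), (36, k, y, 34, 20, 5), (36, k, y, 34, 28, 1), (36, k, y, 34, 37, 8)}.
Keep only column(s) G, C (1 duplicate(s) eliminated): {(n, 14), (n, 32), (q, 20), (q, 28), (q, 37), (v, 25), (y, 20), (y, 25), (y, 28), (y, 37)}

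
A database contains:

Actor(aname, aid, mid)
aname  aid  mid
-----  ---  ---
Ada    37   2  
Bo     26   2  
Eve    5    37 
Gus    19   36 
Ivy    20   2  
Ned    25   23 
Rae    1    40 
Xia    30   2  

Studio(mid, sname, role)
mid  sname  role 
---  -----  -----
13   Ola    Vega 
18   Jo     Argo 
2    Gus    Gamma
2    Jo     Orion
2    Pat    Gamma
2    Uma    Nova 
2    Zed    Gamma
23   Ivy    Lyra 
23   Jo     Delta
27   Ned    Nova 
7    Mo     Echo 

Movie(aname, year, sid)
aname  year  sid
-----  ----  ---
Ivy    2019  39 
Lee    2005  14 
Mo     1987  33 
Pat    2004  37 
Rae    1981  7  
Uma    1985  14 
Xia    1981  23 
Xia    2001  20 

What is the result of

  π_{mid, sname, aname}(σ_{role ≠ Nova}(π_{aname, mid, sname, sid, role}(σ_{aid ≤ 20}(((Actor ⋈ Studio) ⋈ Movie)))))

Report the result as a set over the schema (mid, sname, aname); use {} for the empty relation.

Joining Actor and Studio on mid yields {(Ada, 37, 2, Gus, Gamma), (Ada, 37, 2, Jo, Orion), (Ada, 37, 2, Pat, Gamma), (Ada, 37, 2, Uma, Nova), (Ada, 37, 2, Zed, Gamma), (Bo, 26, 2, Gus, Gamma), (Bo, 26, 2, Jo, Orion), (Bo, 26, 2, Pat, Gamma), (Bo, 26, 2, Uma, Nova), (Bo, 26, 2, Zed, Gamma), (Ivy, 20, 2, Gus, Gamma), (Ivy, 20, 2, Jo, Orion), (Ivy, 20, 2, Pat, Gamma), (Ivy, 20, 2, Uma, Nova), (Ivy, 20, 2, Zed, Gamma), (Ned, 25, 23, Ivy, Lyra), (Ned, 25, 23, Jo, Delta), (Xia, 30, 2, Gus, Gamma), (Xia, 30, 2, Jo, Orion), (Xia, 30, 2, Pat, Gamma), (Xia, 30, 2, Uma, Nova), (Xia, 30, 2, Zed, Gamma)}.
Joining (Actor ⋈ Studio) and Movie on aname yields {(Ivy, 20, 2, Gus, Gamma, 2019, 39), (Ivy, 20, 2, Jo, Orion, 2019, 39), (Ivy, 20, 2, Pat, Gamma, 2019, 39), (Ivy, 20, 2, Uma, Nova, 2019, 39), (Ivy, 20, 2, Zed, Gamma, 2019, 39), (Xia, 30, 2, Gus, Gamma, 1981, 23), (Xia, 30, 2, Gus, Gamma, 2001, 20), (Xia, 30, 2, Jo, Orion, 1981, 23), (Xia, 30, 2, Jo, Orion, 2001, 20), (Xia, 30, 2, Pat, Gamma, 1981, 23), (Xia, 30, 2, Pat, Gamma, 2001, 20), (Xia, 30, 2, Uma, Nova, 1981, 23), (Xia, 30, 2, Uma, Nova, 2001, 20), (Xia, 30, 2, Zed, Gamma, 1981, 23), (Xia, 30, 2, Zed, Gamma, 2001, 20)}.
Apply σ_{aid ≤ 20}; surviving tuples: {(Ivy, 20, 2, Gus, Gamma, 2019, 39), (Ivy, 20, 2, Jo, Orion, 2019, 39), (Ivy, 20, 2, Pat, Gamma, 2019, 39), (Ivy, 20, 2, Uma, Nova, 2019, 39), (Ivy, 20, 2, Zed, Gamma, 2019, 39)}
π[aname, mid, sname, sid, role]: project onto (aname, mid, sname, sid, role) → {(Ivy, 2, Gus, 39, Gamma), (Ivy, 2, Jo, 39, Orion), (Ivy, 2, Pat, 39, Gamma), (Ivy, 2, Uma, 39, Nova), (Ivy, 2, Zed, 39, Gamma)}
Apply σ_{role ≠ Nova}; surviving tuples: {(Ivy, 2, Gus, 39, Gamma), (Ivy, 2, Jo, 39, Orion), (Ivy, 2, Pat, 39, Gamma), (Ivy, 2, Zed, 39, Gamma)}
π[mid, sname, aname]: project onto (mid, sname, aname) → {(2, Gus, Ivy), (2, Jo, Ivy), (2, Pat, Ivy), (2, Zed, Ivy)}

{(2, Gus, Ivy), (2, Jo, Ivy), (2, Pat, Ivy), (2, Zed, Ivy)}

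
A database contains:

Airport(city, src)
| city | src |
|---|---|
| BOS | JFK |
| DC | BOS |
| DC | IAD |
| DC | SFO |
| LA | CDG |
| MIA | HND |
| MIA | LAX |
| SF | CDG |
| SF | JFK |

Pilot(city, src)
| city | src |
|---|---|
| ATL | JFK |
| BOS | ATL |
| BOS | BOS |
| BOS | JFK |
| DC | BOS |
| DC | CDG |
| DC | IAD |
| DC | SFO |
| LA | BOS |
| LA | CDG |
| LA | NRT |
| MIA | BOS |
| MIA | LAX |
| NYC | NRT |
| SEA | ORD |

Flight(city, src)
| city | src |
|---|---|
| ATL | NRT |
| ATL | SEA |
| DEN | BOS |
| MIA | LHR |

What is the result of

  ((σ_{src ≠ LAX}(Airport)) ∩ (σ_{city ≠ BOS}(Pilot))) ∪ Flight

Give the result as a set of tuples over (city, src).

{(ATL, NRT), (ATL, SEA), (DC, BOS), (DC, IAD), (DC, SFO), (DEN, BOS), (LA, CDG), (MIA, LHR)}

Selection src ≠ LAX: {(BOS, JFK), (DC, BOS), (DC, IAD), (DC, SFO), (LA, CDG), (MIA, HND), (SF, CDG), (SF, JFK)}
Selection city ≠ BOS: {(ATL, JFK), (DC, BOS), (DC, CDG), (DC, IAD), (DC, SFO), (LA, BOS), (LA, CDG), (LA, NRT), (MIA, BOS), (MIA, LAX), (NYC, NRT), (SEA, ORD)}
Taking the intersection: {(DC, BOS), (DC, IAD), (DC, SFO), (LA, CDG)}
Taking the union: {(ATL, NRT), (ATL, SEA), (DC, BOS), (DC, IAD), (DC, SFO), (DEN, BOS), (LA, CDG), (MIA, LHR)}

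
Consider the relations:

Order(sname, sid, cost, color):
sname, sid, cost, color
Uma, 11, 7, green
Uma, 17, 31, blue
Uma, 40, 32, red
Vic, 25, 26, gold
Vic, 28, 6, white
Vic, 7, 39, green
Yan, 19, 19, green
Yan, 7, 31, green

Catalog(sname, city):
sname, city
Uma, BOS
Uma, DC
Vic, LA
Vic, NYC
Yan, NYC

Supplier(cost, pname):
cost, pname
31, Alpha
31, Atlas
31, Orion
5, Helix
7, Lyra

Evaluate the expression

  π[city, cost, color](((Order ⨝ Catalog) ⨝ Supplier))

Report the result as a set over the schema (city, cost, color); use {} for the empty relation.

Joining Order and Catalog on sname yields {(Uma, 11, 7, green, BOS), (Uma, 11, 7, green, DC), (Uma, 17, 31, blue, BOS), (Uma, 17, 31, blue, DC), (Uma, 40, 32, red, BOS), (Uma, 40, 32, red, DC), (Vic, 25, 26, gold, LA), (Vic, 25, 26, gold, NYC), (Vic, 28, 6, white, LA), (Vic, 28, 6, white, NYC), (Vic, 7, 39, green, LA), (Vic, 7, 39, green, NYC), (Yan, 19, 19, green, NYC), (Yan, 7, 31, green, NYC)}.
Joining (Order ⨝ Catalog) and Supplier on cost yields {(Uma, 11, 7, green, BOS, Lyra), (Uma, 11, 7, green, DC, Lyra), (Uma, 17, 31, blue, BOS, Alpha), (Uma, 17, 31, blue, BOS, Atlas), (Uma, 17, 31, blue, BOS, Orion), (Uma, 17, 31, blue, DC, Alpha), (Uma, 17, 31, blue, DC, Atlas), (Uma, 17, 31, blue, DC, Orion), (Yan, 7, 31, green, NYC, Alpha), (Yan, 7, 31, green, NYC, Atlas), (Yan, 7, 31, green, NYC, Orion)}.
Keep only column(s) city, cost, color (6 duplicate(s) eliminated): {(BOS, 31, blue), (BOS, 7, green), (DC, 31, blue), (DC, 7, green), (NYC, 31, green)}

{(BOS, 31, blue), (BOS, 7, green), (DC, 31, blue), (DC, 7, green), (NYC, 31, green)}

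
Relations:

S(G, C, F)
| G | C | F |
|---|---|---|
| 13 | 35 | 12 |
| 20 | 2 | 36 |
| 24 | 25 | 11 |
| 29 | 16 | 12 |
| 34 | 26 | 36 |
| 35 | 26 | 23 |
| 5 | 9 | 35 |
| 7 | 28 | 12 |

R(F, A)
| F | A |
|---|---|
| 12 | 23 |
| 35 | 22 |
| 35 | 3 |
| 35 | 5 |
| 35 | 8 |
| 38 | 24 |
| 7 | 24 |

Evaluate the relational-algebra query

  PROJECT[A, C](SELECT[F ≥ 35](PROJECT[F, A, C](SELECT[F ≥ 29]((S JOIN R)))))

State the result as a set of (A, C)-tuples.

{(22, 9), (3, 9), (5, 9), (8, 9)}

Natural join on F: {(13, 35, 12, 23), (29, 16, 12, 23), (5, 9, 35, 22), (5, 9, 35, 3), (5, 9, 35, 5), (5, 9, 35, 8), (7, 28, 12, 23)}
Selection F ≥ 29: {(5, 9, 35, 22), (5, 9, 35, 3), (5, 9, 35, 5), (5, 9, 35, 8)}
π[F, A, C]: project onto (F, A, C) → {(35, 22, 9), (35, 3, 9), (35, 5, 9), (35, 8, 9)}
Selection F ≥ 35: {(35, 22, 9), (35, 3, 9), (35, 5, 9), (35, 8, 9)}
π[A, C]: project onto (A, C) → {(22, 9), (3, 9), (5, 9), (8, 9)}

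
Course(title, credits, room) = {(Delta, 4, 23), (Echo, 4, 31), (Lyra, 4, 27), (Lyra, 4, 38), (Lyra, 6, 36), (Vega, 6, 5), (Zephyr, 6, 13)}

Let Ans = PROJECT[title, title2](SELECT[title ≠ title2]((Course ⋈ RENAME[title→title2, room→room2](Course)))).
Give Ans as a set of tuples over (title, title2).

{(Delta, Echo), (Delta, Lyra), (Echo, Delta), (Echo, Lyra), (Lyra, Delta), (Lyra, Echo), (Lyra, Vega), (Lyra, Zephyr), (Vega, Lyra), (Vega, Zephyr), (Zephyr, Lyra), (Zephyr, Vega)}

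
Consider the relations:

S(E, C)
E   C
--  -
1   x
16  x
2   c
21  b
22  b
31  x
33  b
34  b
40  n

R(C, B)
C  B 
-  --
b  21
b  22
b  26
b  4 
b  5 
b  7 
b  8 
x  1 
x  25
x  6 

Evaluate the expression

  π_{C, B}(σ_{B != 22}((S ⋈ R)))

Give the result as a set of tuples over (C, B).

{(b, 21), (b, 26), (b, 4), (b, 5), (b, 7), (b, 8), (x, 1), (x, 25), (x, 6)}

S ⋈ R (natural join on C): {(1, x, 1), (1, x, 25), (1, x, 6), (16, x, 1), (16, x, 25), (16, x, 6), (21, b, 21), (21, b, 22), (21, b, 26), (21, b, 4), (21, b, 5), (21, b, 7), (21, b, 8), (22, b, 21), (22, b, 22), (22, b, 26), (22, b, 4), (22, b, 5), (22, b, 7), (22, b, 8), (31, x, 1), (31, x, 25), (31, x, 6), (33, b, 21), (33, b, 22), (33, b, 26), (33, b, 4), (33, b, 5), (33, b, 7), (33, b, 8), (34, b, 21), (34, b, 22), (34, b, 26), (34, b, 4), (34, b, 5), (34, b, 7), (34, b, 8)}
Selection B != 22: {(1, x, 1), (1, x, 25), (1, x, 6), (16, x, 1), (16, x, 25), (16, x, 6), (21, b, 21), (21, b, 26), (21, b, 4), (21, b, 5), (21, b, 7), (21, b, 8), (22, b, 21), (22, b, 26), (22, b, 4), (22, b, 5), (22, b, 7), (22, b, 8), (31, x, 1), (31, x, 25), (31, x, 6), (33, b, 21), (33, b, 26), (33, b, 4), (33, b, 5), (33, b, 7), (33, b, 8), (34, b, 21), (34, b, 26), (34, b, 4), (34, b, 5), (34, b, 7), (34, b, 8)}
Keep only column(s) C, B (24 duplicate(s) eliminated): {(b, 21), (b, 26), (b, 4), (b, 5), (b, 7), (b, 8), (x, 1), (x, 25), (x, 6)}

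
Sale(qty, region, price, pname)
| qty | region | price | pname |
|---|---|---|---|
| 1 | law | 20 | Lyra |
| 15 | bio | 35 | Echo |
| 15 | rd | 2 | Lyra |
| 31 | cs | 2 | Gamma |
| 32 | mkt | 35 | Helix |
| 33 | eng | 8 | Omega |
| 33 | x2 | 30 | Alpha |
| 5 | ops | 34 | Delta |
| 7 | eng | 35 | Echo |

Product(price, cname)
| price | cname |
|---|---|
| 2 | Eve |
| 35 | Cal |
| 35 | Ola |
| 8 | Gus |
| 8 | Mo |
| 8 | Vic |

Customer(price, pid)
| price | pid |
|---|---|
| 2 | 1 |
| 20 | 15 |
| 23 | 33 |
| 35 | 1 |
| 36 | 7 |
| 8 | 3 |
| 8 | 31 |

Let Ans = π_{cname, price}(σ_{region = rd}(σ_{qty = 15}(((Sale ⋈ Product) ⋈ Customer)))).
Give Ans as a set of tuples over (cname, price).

{(Eve, 2)}

Joining Sale and Product on price yields {(15, bio, 35, Echo, Cal), (15, bio, 35, Echo, Ola), (15, rd, 2, Lyra, Eve), (31, cs, 2, Gamma, Eve), (32, mkt, 35, Helix, Cal), (32, mkt, 35, Helix, Ola), (33, eng, 8, Omega, Gus), (33, eng, 8, Omega, Mo), (33, eng, 8, Omega, Vic), (7, eng, 35, Echo, Cal), (7, eng, 35, Echo, Ola)}.
Joining (Sale ⋈ Product) and Customer on price yields {(15, bio, 35, Echo, Cal, 1), (15, bio, 35, Echo, Ola, 1), (15, rd, 2, Lyra, Eve, 1), (31, cs, 2, Gamma, Eve, 1), (32, mkt, 35, Helix, Cal, 1), (32, mkt, 35, Helix, Ola, 1), (33, eng, 8, Omega, Gus, 3), (33, eng, 8, Omega, Gus, 31), (33, eng, 8, Omega, Mo, 3), (33, eng, 8, Omega, Mo, 31), (33, eng, 8, Omega, Vic, 3), (33, eng, 8, Omega, Vic, 31), (7, eng, 35, Echo, Cal, 1), (7, eng, 35, Echo, Ola, 1)}.
Selection qty = 15: {(15, bio, 35, Echo, Cal, 1), (15, bio, 35, Echo, Ola, 1), (15, rd, 2, Lyra, Eve, 1)}
Selection region = rd: {(15, rd, 2, Lyra, Eve, 1)}
π[cname, price]: project onto (cname, price) → {(Eve, 2)}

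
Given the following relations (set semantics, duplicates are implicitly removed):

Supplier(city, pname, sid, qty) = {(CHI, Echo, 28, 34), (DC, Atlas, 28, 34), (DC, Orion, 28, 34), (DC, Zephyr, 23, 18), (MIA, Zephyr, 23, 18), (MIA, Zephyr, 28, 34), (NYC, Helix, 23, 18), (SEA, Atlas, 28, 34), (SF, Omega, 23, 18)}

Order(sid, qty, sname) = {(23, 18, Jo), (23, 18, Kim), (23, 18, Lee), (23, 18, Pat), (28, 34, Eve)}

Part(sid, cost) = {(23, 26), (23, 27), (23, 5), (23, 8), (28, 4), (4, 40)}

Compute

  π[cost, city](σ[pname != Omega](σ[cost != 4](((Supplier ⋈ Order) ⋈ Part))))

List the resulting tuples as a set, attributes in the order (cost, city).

{(26, DC), (26, MIA), (26, NYC), (27, DC), (27, MIA), (27, NYC), (5, DC), (5, MIA), (5, NYC), (8, DC), (8, MIA), (8, NYC)}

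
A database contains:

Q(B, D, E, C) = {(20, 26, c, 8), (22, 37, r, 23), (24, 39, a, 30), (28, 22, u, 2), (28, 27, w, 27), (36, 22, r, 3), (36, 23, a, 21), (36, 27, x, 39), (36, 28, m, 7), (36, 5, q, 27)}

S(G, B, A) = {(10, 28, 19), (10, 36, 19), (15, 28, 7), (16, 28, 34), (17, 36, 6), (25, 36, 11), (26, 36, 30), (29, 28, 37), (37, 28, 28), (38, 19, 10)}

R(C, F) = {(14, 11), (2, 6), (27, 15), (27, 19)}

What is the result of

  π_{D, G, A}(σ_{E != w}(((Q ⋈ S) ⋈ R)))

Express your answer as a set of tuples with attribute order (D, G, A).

{(22, 10, 19), (22, 15, 7), (22, 16, 34), (22, 29, 37), (22, 37, 28), (5, 10, 19), (5, 17, 6), (5, 25, 11), (5, 26, 30)}

Q ⋈ S (natural join on B): {(28, 22, u, 2, 10, 19), (28, 22, u, 2, 15, 7), (28, 22, u, 2, 16, 34), (28, 22, u, 2, 29, 37), (28, 22, u, 2, 37, 28), (28, 27, w, 27, 10, 19), (28, 27, w, 27, 15, 7), (28, 27, w, 27, 16, 34), (28, 27, w, 27, 29, 37), (28, 27, w, 27, 37, 28), (36, 22, r, 3, 10, 19), (36, 22, r, 3, 17, 6), (36, 22, r, 3, 25, 11), (36, 22, r, 3, 26, 30), (36, 23, a, 21, 10, 19), (36, 23, a, 21, 17, 6), (36, 23, a, 21, 25, 11), (36, 23, a, 21, 26, 30), (36, 27, x, 39, 10, 19), (36, 27, x, 39, 17, 6), (36, 27, x, 39, 25, 11), (36, 27, x, 39, 26, 30), (36, 28, m, 7, 10, 19), (36, 28, m, 7, 17, 6), (36, 28, m, 7, 25, 11), (36, 28, m, 7, 26, 30), (36, 5, q, 27, 10, 19), (36, 5, q, 27, 17, 6), (36, 5, q, 27, 25, 11), (36, 5, q, 27, 26, 30)}
(Q ⋈ S) ⋈ R (natural join on C): {(28, 22, u, 2, 10, 19, 6), (28, 22, u, 2, 15, 7, 6), (28, 22, u, 2, 16, 34, 6), (28, 22, u, 2, 29, 37, 6), (28, 22, u, 2, 37, 28, 6), (28, 27, w, 27, 10, 19, 15), (28, 27, w, 27, 10, 19, 19), (28, 27, w, 27, 15, 7, 15), (28, 27, w, 27, 15, 7, 19), (28, 27, w, 27, 16, 34, 15), (28, 27, w, 27, 16, 34, 19), (28, 27, w, 27, 29, 37, 15), (28, 27, w, 27, 29, 37, 19), (28, 27, w, 27, 37, 28, 15), (28, 27, w, 27, 37, 28, 19), (36, 5, q, 27, 10, 19, 15), (36, 5, q, 27, 10, 19, 19), (36, 5, q, 27, 17, 6, 15), (36, 5, q, 27, 17, 6, 19), (36, 5, q, 27, 25, 11, 15), (36, 5, q, 27, 25, 11, 19), (36, 5, q, 27, 26, 30, 15), (36, 5, q, 27, 26, 30, 19)}
Filtering on E != w leaves {(28, 22, u, 2, 10, 19, 6), (28, 22, u, 2, 15, 7, 6), (28, 22, u, 2, 16, 34, 6), (28, 22, u, 2, 29, 37, 6), (28, 22, u, 2, 37, 28, 6), (36, 5, q, 27, 10, 19, 15), (36, 5, q, 27, 10, 19, 19), (36, 5, q, 27, 17, 6, 15), (36, 5, q, 27, 17, 6, 19), (36, 5, q, 27, 25, 11, 15), (36, 5, q, 27, 25, 11, 19), (36, 5, q, 27, 26, 30, 15), (36, 5, q, 27, 26, 30, 19)}.
Keep only column(s) D, G, A (4 duplicate(s) eliminated): {(22, 10, 19), (22, 15, 7), (22, 16, 34), (22, 29, 37), (22, 37, 28), (5, 10, 19), (5, 17, 6), (5, 25, 11), (5, 26, 30)}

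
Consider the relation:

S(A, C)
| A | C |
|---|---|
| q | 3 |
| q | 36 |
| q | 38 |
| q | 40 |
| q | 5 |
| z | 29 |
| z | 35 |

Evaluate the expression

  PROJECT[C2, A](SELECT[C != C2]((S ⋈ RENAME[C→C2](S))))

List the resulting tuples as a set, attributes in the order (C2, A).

{(29, z), (3, q), (35, z), (36, q), (38, q), (40, q), (5, q)}

ρ[C→C2]: schema becomes (A, C2); tuples unchanged.
Natural join on A: {(q, 3, 3), (q, 3, 36), (q, 3, 38), (q, 3, 40), (q, 3, 5), (q, 36, 3), (q, 36, 36), (q, 36, 38), (q, 36, 40), (q, 36, 5), (q, 38, 3), (q, 38, 36), (q, 38, 38), (q, 38, 40), (q, 38, 5), (q, 40, 3), (q, 40, 36), (q, 40, 38), (q, 40, 40), (q, 40, 5), (q, 5, 3), (q, 5, 36), (q, 5, 38), (q, 5, 40), (q, 5, 5), (z, 29, 29), (z, 29, 35), (z, 35, 29), (z, 35, 35)}
Filtering on C != C2 leaves {(q, 3, 36), (q, 3, 38), (q, 3, 40), (q, 3, 5), (q, 36, 3), (q, 36, 38), (q, 36, 40), (q, 36, 5), (q, 38, 3), (q, 38, 36), (q, 38, 40), (q, 38, 5), (q, 40, 3), (q, 40, 36), (q, 40, 38), (q, 40, 5), (q, 5, 3), (q, 5, 36), (q, 5, 38), (q, 5, 40), (z, 29, 35), (z, 35, 29)}.
Projecting to C2, A (15 duplicate(s) eliminated): {(29, z), (3, q), (35, z), (36, q), (38, q), (40, q), (5, q)}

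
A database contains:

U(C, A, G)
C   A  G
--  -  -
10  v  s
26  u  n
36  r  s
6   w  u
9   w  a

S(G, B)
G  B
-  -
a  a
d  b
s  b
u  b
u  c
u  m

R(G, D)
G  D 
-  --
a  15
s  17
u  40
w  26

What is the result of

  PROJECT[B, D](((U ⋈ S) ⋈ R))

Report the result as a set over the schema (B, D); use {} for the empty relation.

{(a, 15), (b, 17), (b, 40), (c, 40), (m, 40)}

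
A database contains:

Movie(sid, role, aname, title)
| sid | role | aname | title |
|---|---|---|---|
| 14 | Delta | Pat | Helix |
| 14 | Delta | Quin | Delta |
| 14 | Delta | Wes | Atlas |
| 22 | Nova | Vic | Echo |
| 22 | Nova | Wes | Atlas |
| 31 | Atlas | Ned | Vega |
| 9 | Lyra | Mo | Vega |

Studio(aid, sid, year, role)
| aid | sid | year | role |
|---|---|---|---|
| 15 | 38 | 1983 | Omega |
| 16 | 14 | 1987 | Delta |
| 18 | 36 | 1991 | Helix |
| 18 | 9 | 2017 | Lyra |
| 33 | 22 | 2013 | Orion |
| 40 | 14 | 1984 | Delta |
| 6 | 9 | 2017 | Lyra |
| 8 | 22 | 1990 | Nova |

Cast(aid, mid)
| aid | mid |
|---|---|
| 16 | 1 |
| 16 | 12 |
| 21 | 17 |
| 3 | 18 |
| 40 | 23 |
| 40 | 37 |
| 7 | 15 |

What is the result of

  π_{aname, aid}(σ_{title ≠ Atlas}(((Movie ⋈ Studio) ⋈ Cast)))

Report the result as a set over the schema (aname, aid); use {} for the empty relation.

{(Pat, 16), (Pat, 40), (Quin, 16), (Quin, 40)}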